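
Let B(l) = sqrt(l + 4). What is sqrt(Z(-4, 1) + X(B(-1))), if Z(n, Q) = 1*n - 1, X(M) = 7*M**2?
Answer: 4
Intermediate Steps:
B(l) = sqrt(4 + l)
Z(n, Q) = -1 + n (Z(n, Q) = n - 1 = -1 + n)
sqrt(Z(-4, 1) + X(B(-1))) = sqrt((-1 - 4) + 7*(sqrt(4 - 1))**2) = sqrt(-5 + 7*(sqrt(3))**2) = sqrt(-5 + 7*3) = sqrt(-5 + 21) = sqrt(16) = 4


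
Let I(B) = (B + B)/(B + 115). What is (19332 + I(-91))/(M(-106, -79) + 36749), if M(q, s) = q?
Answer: 231893/439716 ≈ 0.52737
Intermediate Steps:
I(B) = 2*B/(115 + B) (I(B) = (2*B)/(115 + B) = 2*B/(115 + B))
(19332 + I(-91))/(M(-106, -79) + 36749) = (19332 + 2*(-91)/(115 - 91))/(-106 + 36749) = (19332 + 2*(-91)/24)/36643 = (19332 + 2*(-91)*(1/24))*(1/36643) = (19332 - 91/12)*(1/36643) = (231893/12)*(1/36643) = 231893/439716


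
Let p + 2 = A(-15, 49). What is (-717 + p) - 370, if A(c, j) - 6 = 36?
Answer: -1047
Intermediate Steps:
A(c, j) = 42 (A(c, j) = 6 + 36 = 42)
p = 40 (p = -2 + 42 = 40)
(-717 + p) - 370 = (-717 + 40) - 370 = -677 - 370 = -1047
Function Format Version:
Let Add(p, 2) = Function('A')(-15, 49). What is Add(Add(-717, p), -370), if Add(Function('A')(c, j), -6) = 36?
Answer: -1047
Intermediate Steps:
Function('A')(c, j) = 42 (Function('A')(c, j) = Add(6, 36) = 42)
p = 40 (p = Add(-2, 42) = 40)
Add(Add(-717, p), -370) = Add(Add(-717, 40), -370) = Add(-677, -370) = -1047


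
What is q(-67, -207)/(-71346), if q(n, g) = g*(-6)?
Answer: -9/517 ≈ -0.017408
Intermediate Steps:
q(n, g) = -6*g
q(-67, -207)/(-71346) = -6*(-207)/(-71346) = 1242*(-1/71346) = -9/517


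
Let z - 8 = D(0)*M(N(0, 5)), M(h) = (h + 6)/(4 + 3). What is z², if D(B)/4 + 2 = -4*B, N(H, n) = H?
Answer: 64/49 ≈ 1.3061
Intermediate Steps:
D(B) = -8 - 16*B (D(B) = -8 + 4*(-4*B) = -8 - 16*B)
M(h) = 6/7 + h/7 (M(h) = (6 + h)/7 = (6 + h)*(⅐) = 6/7 + h/7)
z = 8/7 (z = 8 + (-8 - 16*0)*(6/7 + (⅐)*0) = 8 + (-8 + 0)*(6/7 + 0) = 8 - 8*6/7 = 8 - 48/7 = 8/7 ≈ 1.1429)
z² = (8/7)² = 64/49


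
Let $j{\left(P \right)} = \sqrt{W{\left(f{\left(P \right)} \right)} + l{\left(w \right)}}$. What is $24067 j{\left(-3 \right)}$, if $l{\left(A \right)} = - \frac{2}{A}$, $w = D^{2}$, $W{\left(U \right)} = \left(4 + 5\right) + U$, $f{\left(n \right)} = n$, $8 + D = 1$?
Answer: $\frac{48134 \sqrt{73}}{7} \approx 58751.0$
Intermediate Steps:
$D = -7$ ($D = -8 + 1 = -7$)
$W{\left(U \right)} = 9 + U$
$w = 49$ ($w = \left(-7\right)^{2} = 49$)
$j{\left(P \right)} = \sqrt{\frac{439}{49} + P}$ ($j{\left(P \right)} = \sqrt{\left(9 + P\right) - \frac{2}{49}} = \sqrt{\frac{439}{49} + P}$)
$24067 j{\left(-3 \right)} = 24067 \frac{\sqrt{439 + 49 \left(-3\right)}}{7} = 24067 \frac{\sqrt{439 - 147}}{7} = 24067 \frac{\sqrt{292}}{7} = 24067 \frac{2 \sqrt{73}}{7} = \frac{48134 \sqrt{73}}{7}$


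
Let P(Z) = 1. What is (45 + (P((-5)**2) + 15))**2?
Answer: 3721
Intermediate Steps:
(45 + (P((-5)**2) + 15))**2 = (45 + (1 + 15))**2 = (45 + 16)**2 = 61**2 = 3721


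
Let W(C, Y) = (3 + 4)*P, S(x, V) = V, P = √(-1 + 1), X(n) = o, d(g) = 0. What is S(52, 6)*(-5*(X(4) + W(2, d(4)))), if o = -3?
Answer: 90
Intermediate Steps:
X(n) = -3
P = 0 (P = √0 = 0)
W(C, Y) = 0 (W(C, Y) = (3 + 4)*0 = 7*0 = 0)
S(52, 6)*(-5*(X(4) + W(2, d(4)))) = 6*(-5*(-3 + 0)) = 6*(-5*(-3)) = 6*15 = 90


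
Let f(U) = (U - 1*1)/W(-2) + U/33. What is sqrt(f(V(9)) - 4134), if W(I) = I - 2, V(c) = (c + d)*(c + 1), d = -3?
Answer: I*sqrt(2007115)/22 ≈ 64.397*I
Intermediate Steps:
V(c) = (1 + c)*(-3 + c) (V(c) = (c - 3)*(c + 1) = (-3 + c)*(1 + c) = (1 + c)*(-3 + c))
W(I) = -2 + I
f(U) = 1/4 - 29*U/132 (f(U) = (U - 1*1)/(-2 - 2) + U/33 = (U - 1)/(-4) + U*(1/33) = (-1 + U)*(-1/4) + U/33 = (1/4 - U/4) + U/33 = 1/4 - 29*U/132)
sqrt(f(V(9)) - 4134) = sqrt((1/4 - 29*(-3 + 9**2 - 2*9)/132) - 4134) = sqrt((1/4 - 29*(-3 + 81 - 18)/132) - 4134) = sqrt((1/4 - 29/132*60) - 4134) = sqrt((1/4 - 145/11) - 4134) = sqrt(-569/44 - 4134) = sqrt(-182465/44) = I*sqrt(2007115)/22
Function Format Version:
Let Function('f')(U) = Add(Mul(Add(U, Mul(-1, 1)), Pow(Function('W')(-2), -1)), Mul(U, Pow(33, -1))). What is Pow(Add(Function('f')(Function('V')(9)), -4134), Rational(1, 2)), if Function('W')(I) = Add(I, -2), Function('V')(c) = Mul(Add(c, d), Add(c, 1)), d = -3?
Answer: Mul(Rational(1, 22), I, Pow(2007115, Rational(1, 2))) ≈ Mul(64.397, I)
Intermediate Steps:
Function('V')(c) = Mul(Add(1, c), Add(-3, c)) (Function('V')(c) = Mul(Add(c, -3), Add(c, 1)) = Mul(Add(-3, c), Add(1, c)) = Mul(Add(1, c), Add(-3, c)))
Function('W')(I) = Add(-2, I)
Function('f')(U) = Add(Rational(1, 4), Mul(Rational(-29, 132), U)) (Function('f')(U) = Add(Mul(Add(U, Mul(-1, 1)), Pow(Add(-2, -2), -1)), Mul(U, Pow(33, -1))) = Add(Mul(Add(U, -1), Pow(-4, -1)), Mul(U, Rational(1, 33))) = Add(Mul(Add(-1, U), Rational(-1, 4)), Mul(Rational(1, 33), U)) = Add(Add(Rational(1, 4), Mul(Rational(-1, 4), U)), Mul(Rational(1, 33), U)) = Add(Rational(1, 4), Mul(Rational(-29, 132), U)))
Pow(Add(Function('f')(Function('V')(9)), -4134), Rational(1, 2)) = Pow(Add(Add(Rational(1, 4), Mul(Rational(-29, 132), Add(-3, Pow(9, 2), Mul(-2, 9)))), -4134), Rational(1, 2)) = Pow(Add(Add(Rational(1, 4), Mul(Rational(-29, 132), Add(-3, 81, -18))), -4134), Rational(1, 2)) = Pow(Add(Add(Rational(1, 4), Mul(Rational(-29, 132), 60)), -4134), Rational(1, 2)) = Pow(Add(Add(Rational(1, 4), Rational(-145, 11)), -4134), Rational(1, 2)) = Pow(Add(Rational(-569, 44), -4134), Rational(1, 2)) = Pow(Rational(-182465, 44), Rational(1, 2)) = Mul(Rational(1, 22), I, Pow(2007115, Rational(1, 2)))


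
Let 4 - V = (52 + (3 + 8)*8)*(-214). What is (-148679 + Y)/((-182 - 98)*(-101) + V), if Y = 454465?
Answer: 152893/29122 ≈ 5.2501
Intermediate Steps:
V = 29964 (V = 4 - (52 + (3 + 8)*8)*(-214) = 4 - (52 + 11*8)*(-214) = 4 - (52 + 88)*(-214) = 4 - 140*(-214) = 4 - 1*(-29960) = 4 + 29960 = 29964)
(-148679 + Y)/((-182 - 98)*(-101) + V) = (-148679 + 454465)/((-182 - 98)*(-101) + 29964) = 305786/(-280*(-101) + 29964) = 305786/(28280 + 29964) = 305786/58244 = 305786*(1/58244) = 152893/29122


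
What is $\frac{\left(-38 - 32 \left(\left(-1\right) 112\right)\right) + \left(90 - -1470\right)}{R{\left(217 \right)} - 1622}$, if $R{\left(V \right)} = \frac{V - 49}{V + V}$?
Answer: $- \frac{79143}{25135} \approx -3.1487$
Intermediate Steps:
$R{\left(V \right)} = \frac{-49 + V}{2 V}$
$\frac{\left(-38 - 32 \left(\left(-1\right) 112\right)\right) + \left(90 - -1470\right)}{R{\left(217 \right)} - 1622} = \frac{\left(-38 - 32 \left(\left(-1\right) 112\right)\right) + \left(90 - -1470\right)}{\frac{-49 + 217}{2 \cdot 217} - 1622} = \frac{\left(-38 - -3584\right) + \left(90 + 1470\right)}{\frac{1}{2} \cdot \frac{1}{217} \cdot 168 - 1622} = \frac{\left(-38 + 3584\right) + 1560}{\frac{12}{31} - 1622} = \frac{3546 + 1560}{- \frac{50270}{31}} = 5106 \left(- \frac{31}{50270}\right) = - \frac{79143}{25135}$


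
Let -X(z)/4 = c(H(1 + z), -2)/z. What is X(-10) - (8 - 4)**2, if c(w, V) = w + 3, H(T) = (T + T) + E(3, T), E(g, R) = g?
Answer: -104/5 ≈ -20.800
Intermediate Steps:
H(T) = 3 + 2*T (H(T) = (T + T) + 3 = 2*T + 3 = 3 + 2*T)
c(w, V) = 3 + w
X(z) = -4*(8 + 2*z)/z (X(z) = -4*(3 + (3 + 2*(1 + z)))/z = -4*(3 + (3 + (2 + 2*z)))/z = -4*(3 + (5 + 2*z))/z = -4*(8 + 2*z)/z)
X(-10) - (8 - 4)**2 = (-8 - 32/(-10)) - (8 - 4)**2 = (-8 - 32*(-1/10)) - 1*4**2 = (-8 + 16/5) - 1*16 = -24/5 - 16 = -104/5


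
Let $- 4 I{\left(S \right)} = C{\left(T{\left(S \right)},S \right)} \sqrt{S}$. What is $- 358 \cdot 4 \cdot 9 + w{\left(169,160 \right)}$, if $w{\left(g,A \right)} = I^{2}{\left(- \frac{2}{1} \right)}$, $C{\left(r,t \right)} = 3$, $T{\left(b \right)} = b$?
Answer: $- \frac{103113}{8} \approx -12889.0$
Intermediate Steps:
$I{\left(S \right)} = - \frac{3 \sqrt{S}}{4}$
$w{\left(g,A \right)} = - \frac{9}{8}$ ($w{\left(g,A \right)} = \left(- \frac{3 \sqrt{- \frac{2}{1}}}{4}\right)^{2} = \left(- \frac{3 \sqrt{\left(-2\right) 1}}{4}\right)^{2} = \left(- \frac{3 \sqrt{-2}}{4}\right)^{2} = \left(- \frac{3 i \sqrt{2}}{4}\right)^{2} = - \frac{9}{8}$)
$- 358 \cdot 4 \cdot 9 + w{\left(169,160 \right)} = - 358 \cdot 4 \cdot 9 - \frac{9}{8} = \left(-358\right) 36 - \frac{9}{8} = -12888 - \frac{9}{8} = - \frac{103113}{8}$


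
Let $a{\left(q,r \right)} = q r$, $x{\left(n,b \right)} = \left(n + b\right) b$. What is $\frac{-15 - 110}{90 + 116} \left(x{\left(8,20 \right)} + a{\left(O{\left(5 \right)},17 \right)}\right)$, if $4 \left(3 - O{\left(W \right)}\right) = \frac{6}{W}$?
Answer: $- \frac{151475}{412} \approx -367.66$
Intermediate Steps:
$O{\left(W \right)} = 3 - \frac{3}{2 W}$ ($O{\left(W \right)} = 3 - \frac{6 \frac{1}{W}}{4} = 3 - \frac{3}{2 W}$)
$x{\left(n,b \right)} = b \left(b + n\right)$ ($x{\left(n,b \right)} = \left(b + n\right) b = b \left(b + n\right)$)
$\frac{-15 - 110}{90 + 116} \left(x{\left(8,20 \right)} + a{\left(O{\left(5 \right)},17 \right)}\right) = \frac{-15 - 110}{90 + 116} \left(20 \left(20 + 8\right) + \left(3 - \frac{3}{2 \cdot 5}\right) 17\right) = - \frac{125}{206} \left(20 \cdot 28 + \left(3 - \frac{3}{10}\right) 17\right) = \left(-125\right) \frac{1}{206} \left(560 + \left(3 - \frac{3}{10}\right) 17\right) = - \frac{125 \left(560 + \frac{27}{10} \cdot 17\right)}{206} = - \frac{125 \left(560 + \frac{459}{10}\right)}{206} = \left(- \frac{125}{206}\right) \frac{6059}{10} = - \frac{151475}{412}$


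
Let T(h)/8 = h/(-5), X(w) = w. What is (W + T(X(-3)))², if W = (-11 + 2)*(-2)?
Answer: 12996/25 ≈ 519.84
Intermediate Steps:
W = 18 (W = -9*(-2) = 18)
T(h) = -8*h/5 (T(h) = 8*(h/(-5)) = 8*(h*(-⅕)) = 8*(-h/5) = -8*h/5)
(W + T(X(-3)))² = (18 - 8/5*(-3))² = (18 + 24/5)² = (114/5)² = 12996/25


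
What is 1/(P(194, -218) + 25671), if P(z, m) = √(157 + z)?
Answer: 8557/219666630 - √39/219666630 ≈ 3.8926e-5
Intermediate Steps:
1/(P(194, -218) + 25671) = 1/(√(157 + 194) + 25671) = 1/(√351 + 25671) = 1/(3*√39 + 25671) = 1/(25671 + 3*√39)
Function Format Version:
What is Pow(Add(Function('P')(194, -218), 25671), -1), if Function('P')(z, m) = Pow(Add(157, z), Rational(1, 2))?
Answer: Add(Rational(8557, 219666630), Mul(Rational(-1, 219666630), Pow(39, Rational(1, 2)))) ≈ 3.8926e-5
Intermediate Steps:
Pow(Add(Function('P')(194, -218), 25671), -1) = Pow(Add(Pow(Add(157, 194), Rational(1, 2)), 25671), -1) = Pow(Add(Pow(351, Rational(1, 2)), 25671), -1) = Pow(Add(Mul(3, Pow(39, Rational(1, 2))), 25671), -1) = Pow(Add(25671, Mul(3, Pow(39, Rational(1, 2)))), -1)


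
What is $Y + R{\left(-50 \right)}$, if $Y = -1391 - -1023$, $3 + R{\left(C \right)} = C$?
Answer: $-421$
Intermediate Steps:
$R{\left(C \right)} = -3 + C$
$Y = -368$ ($Y = -1391 + 1023 = -368$)
$Y + R{\left(-50 \right)} = -368 - 53 = -421$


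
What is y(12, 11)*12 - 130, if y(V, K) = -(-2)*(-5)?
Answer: -250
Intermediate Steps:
y(V, K) = -10 (y(V, K) = -2*5 = -10)
y(12, 11)*12 - 130 = -10*12 - 130 = -120 - 130 = -250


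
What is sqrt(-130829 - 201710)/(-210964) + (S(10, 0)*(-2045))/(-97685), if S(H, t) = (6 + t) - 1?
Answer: 2045/19537 - I*sqrt(332539)/210964 ≈ 0.10467 - 0.0027335*I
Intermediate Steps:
S(H, t) = 5 + t
sqrt(-130829 - 201710)/(-210964) + (S(10, 0)*(-2045))/(-97685) = sqrt(-130829 - 201710)/(-210964) + ((5 + 0)*(-2045))/(-97685) = sqrt(-332539)*(-1/210964) + (5*(-2045))*(-1/97685) = (I*sqrt(332539))*(-1/210964) - 10225*(-1/97685) = -I*sqrt(332539)/210964 + 2045/19537 = 2045/19537 - I*sqrt(332539)/210964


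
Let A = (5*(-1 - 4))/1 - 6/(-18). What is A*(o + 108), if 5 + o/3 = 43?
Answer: -5476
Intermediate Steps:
o = 114 (o = -15 + 3*43 = -15 + 129 = 114)
A = -74/3 (A = (5*(-5))*1 - 6*(-1/18) = -25*1 + ⅓ = -25 + ⅓ = -74/3 ≈ -24.667)
A*(o + 108) = -74*(114 + 108)/3 = -74/3*222 = -5476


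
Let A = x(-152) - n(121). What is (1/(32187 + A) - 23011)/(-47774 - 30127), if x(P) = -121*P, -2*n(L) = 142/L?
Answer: 46943437103/158921415710 ≈ 0.29539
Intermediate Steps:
n(L) = -71/L
A = 2225503/121 (A = -121*(-152) - (-71)/121 = 18392 - (-71)/121 = 18392 - 1*(-71/121) = 18392 + 71/121 = 2225503/121 ≈ 18393.)
(1/(32187 + A) - 23011)/(-47774 - 30127) = (1/(32187 + 2225503/121) - 23011)/(-47774 - 30127) = (1/(6120130/121) - 23011)/(-77901) = (121/6120130 - 23011)*(-1/77901) = -140830311309/6120130*(-1/77901) = 46943437103/158921415710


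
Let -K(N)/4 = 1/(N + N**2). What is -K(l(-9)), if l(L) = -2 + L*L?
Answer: 1/1580 ≈ 0.00063291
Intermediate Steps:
l(L) = -2 + L**2
K(N) = -4/(N + N**2)
-K(l(-9)) = -(-4)/((-2 + (-9)**2)*(1 + (-2 + (-9)**2))) = -(-4)/((-2 + 81)*(1 + (-2 + 81))) = -(-4)/(79*(1 + 79)) = -(-4)/(79*80) = -1*(-1/1580) = 1/1580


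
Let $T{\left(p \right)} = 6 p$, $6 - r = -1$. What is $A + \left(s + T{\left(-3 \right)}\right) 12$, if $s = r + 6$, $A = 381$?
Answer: $321$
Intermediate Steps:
$r = 7$ ($r = 6 - -1 = 6 + 1 = 7$)
$s = 13$ ($s = 7 + 6 = 13$)
$A + \left(s + T{\left(-3 \right)}\right) 12 = 381 + \left(13 + 6 \left(-3\right)\right) 12 = 381 + \left(13 - 18\right) 12 = 381 - 60 = 321$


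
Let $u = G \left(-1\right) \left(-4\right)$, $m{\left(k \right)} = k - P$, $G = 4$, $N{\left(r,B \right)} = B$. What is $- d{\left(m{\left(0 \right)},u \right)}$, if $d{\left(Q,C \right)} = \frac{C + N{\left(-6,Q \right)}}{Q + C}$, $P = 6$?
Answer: $-1$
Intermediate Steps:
$m{\left(k \right)} = -6 + k$ ($m{\left(k \right)} = k - 6 = -6 + k$)
$u = 16$ ($u = 4 \left(-1\right) \left(-4\right) = \left(-4\right) \left(-4\right) = 16$)
$d{\left(Q,C \right)} = 1$ ($d{\left(Q,C \right)} = \frac{C + Q}{Q + C} = \frac{C + Q}{C + Q} = 1$)
$- d{\left(m{\left(0 \right)},u \right)} = \left(-1\right) 1 = -1$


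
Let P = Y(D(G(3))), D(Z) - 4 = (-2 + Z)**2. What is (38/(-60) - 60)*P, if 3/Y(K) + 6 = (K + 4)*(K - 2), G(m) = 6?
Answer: -1819/4260 ≈ -0.42700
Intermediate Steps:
D(Z) = 4 + (-2 + Z)**2
Y(K) = 3/(-6 + (-2 + K)*(4 + K)) (Y(K) = 3/(-6 + (K + 4)*(K - 2)) = 3/(-6 + (4 + K)*(-2 + K)) = 3/(-6 + (-2 + K)*(4 + K)))
P = 1/142 (P = 3/(-14 + (4 + (-2 + 6)**2)**2 + 2*(4 + (-2 + 6)**2)) = 3/(-14 + (4 + 4**2)**2 + 2*(4 + 4**2)) = 3/(-14 + (4 + 16)**2 + 2*(4 + 16)) = 3/(-14 + 20**2 + 2*20) = 3/(-14 + 400 + 40) = 3/426 = 3*(1/426) = 1/142 ≈ 0.0070423)
(38/(-60) - 60)*P = (38/(-60) - 60)*(1/142) = (38*(-1/60) - 60)*(1/142) = (-19/30 - 60)*(1/142) = -1819/30*1/142 = -1819/4260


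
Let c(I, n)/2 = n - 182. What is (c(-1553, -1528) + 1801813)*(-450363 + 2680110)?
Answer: 4009961396571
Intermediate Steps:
c(I, n) = -364 + 2*n (c(I, n) = 2*(n - 182) = 2*(-182 + n) = -364 + 2*n)
(c(-1553, -1528) + 1801813)*(-450363 + 2680110) = ((-364 + 2*(-1528)) + 1801813)*(-450363 + 2680110) = ((-364 - 3056) + 1801813)*2229747 = (-3420 + 1801813)*2229747 = 1798393*2229747 = 4009961396571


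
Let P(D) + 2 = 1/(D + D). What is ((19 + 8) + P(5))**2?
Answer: 63001/100 ≈ 630.01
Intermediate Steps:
P(D) = -2 + 1/(2*D) (P(D) = -2 + 1/(D + D) = -2 + 1/(2*D))
((19 + 8) + P(5))**2 = ((19 + 8) + (-2 + (1/2)/5))**2 = (27 + (-2 + (1/2)*(1/5)))**2 = (27 + (-2 + 1/10))**2 = (27 - 19/10)**2 = (251/10)**2 = 63001/100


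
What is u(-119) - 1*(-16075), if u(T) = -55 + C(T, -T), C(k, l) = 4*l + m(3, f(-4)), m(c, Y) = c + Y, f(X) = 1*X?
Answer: 16495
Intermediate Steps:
f(X) = X
m(c, Y) = Y + c
C(k, l) = -1 + 4*l (C(k, l) = 4*l + (-4 + 3) = 4*l - 1 = -1 + 4*l)
u(T) = -56 - 4*T (u(T) = -55 + (-1 + 4*(-T)) = -55 + (-1 - 4*T) = -56 - 4*T)
u(-119) - 1*(-16075) = (-56 - 4*(-119)) - 1*(-16075) = (-56 + 476) + 16075 = 420 + 16075 = 16495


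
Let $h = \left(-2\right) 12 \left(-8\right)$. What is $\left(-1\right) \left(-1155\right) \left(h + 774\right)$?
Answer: $1115730$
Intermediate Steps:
$h = 192$ ($h = \left(-24\right) \left(-8\right) = 192$)
$\left(-1\right) \left(-1155\right) \left(h + 774\right) = \left(-1\right) \left(-1155\right) \left(192 + 774\right) = 1155 \cdot 966 = 1115730$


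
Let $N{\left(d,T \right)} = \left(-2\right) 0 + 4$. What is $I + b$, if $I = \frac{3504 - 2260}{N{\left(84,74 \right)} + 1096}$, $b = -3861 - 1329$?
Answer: $- \frac{1426939}{275} \approx -5188.9$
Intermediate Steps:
$N{\left(d,T \right)} = 4$ ($N{\left(d,T \right)} = 0 + 4 = 4$)
$b = -5190$ ($b = -3861 - 1329 = -5190$)
$I = \frac{311}{275}$ ($I = \frac{3504 - 2260}{4 + 1096} = \frac{1244}{1100} = 1244 \cdot \frac{1}{1100} = \frac{311}{275} \approx 1.1309$)
$I + b = \frac{311}{275} - 5190 = - \frac{1426939}{275}$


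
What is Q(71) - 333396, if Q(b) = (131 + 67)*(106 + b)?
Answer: -298350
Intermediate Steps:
Q(b) = 20988 + 198*b (Q(b) = 198*(106 + b) = 20988 + 198*b)
Q(71) - 333396 = (20988 + 198*71) - 333396 = (20988 + 14058) - 333396 = 35046 - 333396 = -298350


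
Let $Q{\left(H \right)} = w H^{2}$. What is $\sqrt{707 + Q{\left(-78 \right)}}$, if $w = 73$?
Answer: $\sqrt{444839} \approx 666.96$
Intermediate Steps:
$Q{\left(H \right)} = 73 H^{2}$
$\sqrt{707 + Q{\left(-78 \right)}} = \sqrt{707 + 73 \left(-78\right)^{2}} = \sqrt{707 + 73 \cdot 6084} = \sqrt{707 + 444132} = \sqrt{444839}$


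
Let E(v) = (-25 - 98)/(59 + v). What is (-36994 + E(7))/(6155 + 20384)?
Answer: -813909/583858 ≈ -1.3940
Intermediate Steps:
E(v) = -123/(59 + v)
(-36994 + E(7))/(6155 + 20384) = (-36994 - 123/(59 + 7))/(6155 + 20384) = (-36994 - 123/66)/26539 = (-36994 - 123*1/66)*(1/26539) = (-36994 - 41/22)*(1/26539) = -813909/22*1/26539 = -813909/583858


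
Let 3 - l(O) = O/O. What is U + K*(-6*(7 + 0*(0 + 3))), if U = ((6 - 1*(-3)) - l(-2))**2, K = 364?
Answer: -15239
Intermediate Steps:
l(O) = 2 (l(O) = 3 - O/O = 3 - 1*1 = 3 - 1 = 2)
U = 49 (U = ((6 - 1*(-3)) - 1*2)**2 = ((6 + 3) - 2)**2 = (9 - 2)**2 = 7**2 = 49)
U + K*(-6*(7 + 0*(0 + 3))) = 49 + 364*(-6*(7 + 0*(0 + 3))) = 49 + 364*(-6*(7 + 0*3)) = 49 + 364*(-6*(7 + 0)) = 49 + 364*(-6*7) = 49 + 364*(-42) = 49 - 15288 = -15239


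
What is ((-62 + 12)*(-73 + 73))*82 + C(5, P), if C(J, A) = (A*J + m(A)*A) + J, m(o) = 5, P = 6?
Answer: 65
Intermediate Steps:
C(J, A) = J + 5*A + A*J (C(J, A) = (A*J + 5*A) + J = (5*A + A*J) + J = J + 5*A + A*J)
((-62 + 12)*(-73 + 73))*82 + C(5, P) = ((-62 + 12)*(-73 + 73))*82 + (5 + 5*6 + 6*5) = -50*0*82 + (5 + 30 + 30) = 0*82 + 65 = 0 + 65 = 65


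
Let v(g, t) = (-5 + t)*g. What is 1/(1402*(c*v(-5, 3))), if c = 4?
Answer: 1/56080 ≈ 1.7832e-5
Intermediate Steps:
v(g, t) = g*(-5 + t)
1/(1402*(c*v(-5, 3))) = 1/(1402*(4*(-5*(-5 + 3)))) = 1/(1402*(4*(-5*(-2)))) = 1/(1402*(4*10)) = 1/(1402*40) = 1/56080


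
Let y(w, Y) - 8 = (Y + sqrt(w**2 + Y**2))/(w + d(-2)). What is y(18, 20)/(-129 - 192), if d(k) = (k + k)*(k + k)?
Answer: -146/5457 - sqrt(181)/5457 ≈ -0.029220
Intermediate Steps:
d(k) = 4*k**2 (d(k) = (2*k)*(2*k) = 4*k**2)
y(w, Y) = 8 + (Y + sqrt(Y**2 + w**2))/(16 + w) (y(w, Y) = 8 + (Y + sqrt(w**2 + Y**2))/(w + 4*(-2)**2) = 8 + (Y + sqrt(Y**2 + w**2))/(w + 4*4) = 8 + (Y + sqrt(Y**2 + w**2))/(w + 16) = 8 + (Y + sqrt(Y**2 + w**2))/(16 + w))
y(18, 20)/(-129 - 192) = ((128 + 20 + sqrt(20**2 + 18**2) + 8*18)/(16 + 18))/(-129 - 192) = ((128 + 20 + sqrt(400 + 324) + 144)/34)/(-321) = ((128 + 20 + sqrt(724) + 144)/34)*(-1/321) = ((128 + 20 + 2*sqrt(181) + 144)/34)*(-1/321) = ((292 + 2*sqrt(181))/34)*(-1/321) = (146/17 + sqrt(181)/17)*(-1/321) = -146/5457 - sqrt(181)/5457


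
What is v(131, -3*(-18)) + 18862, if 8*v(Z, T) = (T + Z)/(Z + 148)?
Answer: 42100169/2232 ≈ 18862.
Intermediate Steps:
v(Z, T) = (T + Z)/(8*(148 + Z)) (v(Z, T) = ((T + Z)/(Z + 148))/8 = ((T + Z)/(148 + Z))/8 = (T + Z)/(8*(148 + Z)))
v(131, -3*(-18)) + 18862 = (-3*(-18) + 131)/(8*(148 + 131)) + 18862 = (⅛)*(54 + 131)/279 + 18862 = (⅛)*(1/279)*185 + 18862 = 185/2232 + 18862 = 42100169/2232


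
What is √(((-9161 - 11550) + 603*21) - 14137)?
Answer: 3*I*√2465 ≈ 148.95*I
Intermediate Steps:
√(((-9161 - 11550) + 603*21) - 14137) = √((-20711 + 12663) - 14137) = √(-8048 - 14137) = √(-22185) = 3*I*√2465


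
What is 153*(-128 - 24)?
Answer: -23256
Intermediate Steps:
153*(-128 - 24) = 153*(-152) = -23256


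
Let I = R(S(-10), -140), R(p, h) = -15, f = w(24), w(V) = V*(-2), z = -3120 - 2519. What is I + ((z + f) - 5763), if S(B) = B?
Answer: -11465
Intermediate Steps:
z = -5639
w(V) = -2*V
f = -48 (f = -2*24 = -48)
I = -15
I + ((z + f) - 5763) = -15 + ((-5639 - 48) - 5763) = -15 + (-5687 - 5763) = -15 - 11450 = -11465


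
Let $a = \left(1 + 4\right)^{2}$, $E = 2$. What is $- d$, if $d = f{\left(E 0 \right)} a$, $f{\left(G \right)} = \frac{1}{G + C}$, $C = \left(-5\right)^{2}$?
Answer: $-1$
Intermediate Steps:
$C = 25$
$a = 25$ ($a = 5^{2} = 25$)
$f{\left(G \right)} = \frac{1}{25 + G}$ ($f{\left(G \right)} = \frac{1}{G + 25} = \frac{1}{25 + G}$)
$d = 1$ ($d = \frac{1}{25 + 2 \cdot 0} \cdot 25 = \frac{1}{25 + 0} \cdot 25 = \frac{1}{25} \cdot 25 = 1$)
$- d = \left(-1\right) 1 = -1$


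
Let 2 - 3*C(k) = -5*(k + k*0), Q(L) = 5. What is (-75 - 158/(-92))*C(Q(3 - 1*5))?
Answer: -30339/46 ≈ -659.54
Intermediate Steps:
C(k) = 2/3 + 5*k/3 (C(k) = 2/3 - (-5)*(k + k*0)/3 = 2/3 - (-5)*(k + 0)/3 = 2/3 - (-5)*k/3 = 2/3 + 5*k/3)
(-75 - 158/(-92))*C(Q(3 - 1*5)) = (-75 - 158/(-92))*(2/3 + (5/3)*5) = (-75 - 158*(-1/92))*(2/3 + 25/3) = (-75 + 79/46)*9 = -3371/46*9 = -30339/46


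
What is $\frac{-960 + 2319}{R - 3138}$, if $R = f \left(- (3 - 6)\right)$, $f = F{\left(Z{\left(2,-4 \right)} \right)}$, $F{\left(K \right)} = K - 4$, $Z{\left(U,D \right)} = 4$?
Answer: $- \frac{453}{1046} \approx -0.43308$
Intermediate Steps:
$F{\left(K \right)} = -4 + K$ ($F{\left(K \right)} = K - 4 = -4 + K$)
$f = 0$ ($f = -4 + 4 = 0$)
$R = 0$ ($R = 0 \left(- (3 - 6)\right) = 0 \left(\left(-1\right) \left(-3\right)\right) = 0 \cdot 3 = 0$)
$\frac{-960 + 2319}{R - 3138} = \frac{-960 + 2319}{0 - 3138} = \frac{1359}{-3138} = 1359 \left(- \frac{1}{3138}\right) = - \frac{453}{1046}$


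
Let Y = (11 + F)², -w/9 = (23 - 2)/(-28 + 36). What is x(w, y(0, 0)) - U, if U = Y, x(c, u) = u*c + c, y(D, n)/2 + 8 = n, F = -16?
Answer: 2635/8 ≈ 329.38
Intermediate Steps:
y(D, n) = -16 + 2*n
w = -189/8 (w = -9*(23 - 2)/(-28 + 36) = -189/8 ≈ -23.625)
x(c, u) = c + c*u (x(c, u) = c*u + c = c + c*u)
Y = 25 (Y = (11 - 16)² = (-5)² = 25)
U = 25
x(w, y(0, 0)) - U = -189*(1 + (-16 + 2*0))/8 - 1*25 = -189*(1 + (-16 + 0))/8 - 25 = -189*(1 - 16)/8 - 25 = -189/8*(-15) - 25 = 2835/8 - 25 = 2635/8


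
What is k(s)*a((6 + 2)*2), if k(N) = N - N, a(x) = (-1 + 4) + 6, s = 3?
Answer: 0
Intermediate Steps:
a(x) = 9 (a(x) = 3 + 6 = 9)
k(N) = 0
k(s)*a((6 + 2)*2) = 0*9 = 0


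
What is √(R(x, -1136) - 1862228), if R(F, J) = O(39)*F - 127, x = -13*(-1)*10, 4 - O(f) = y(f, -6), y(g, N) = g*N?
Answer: I*√1831415 ≈ 1353.3*I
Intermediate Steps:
y(g, N) = N*g
O(f) = 4 + 6*f (O(f) = 4 - (-6)*f = 4 + 6*f)
x = 130 (x = 13*10 = 130)
R(F, J) = -127 + 238*F (R(F, J) = (4 + 6*39)*F - 127 = (4 + 234)*F - 127 = 238*F - 127 = -127 + 238*F)
√(R(x, -1136) - 1862228) = √((-127 + 238*130) - 1862228) = √((-127 + 30940) - 1862228) = √(30813 - 1862228) = √(-1831415) = I*√1831415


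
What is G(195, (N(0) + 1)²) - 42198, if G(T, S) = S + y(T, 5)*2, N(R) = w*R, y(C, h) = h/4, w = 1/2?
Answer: -84389/2 ≈ -42195.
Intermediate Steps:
w = ½ ≈ 0.50000
y(C, h) = h/4 (y(C, h) = h*(¼) = h/4)
N(R) = R/2
G(T, S) = 5/2 + S (G(T, S) = S + ((¼)*5)*2 = S + (5/4)*2 = S + 5/2 = 5/2 + S)
G(195, (N(0) + 1)²) - 42198 = (5/2 + ((½)*0 + 1)²) - 42198 = (5/2 + (0 + 1)²) - 42198 = (5/2 + 1²) - 42198 = (5/2 + 1) - 42198 = 7/2 - 42198 = -84389/2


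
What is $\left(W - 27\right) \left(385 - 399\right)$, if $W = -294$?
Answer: $4494$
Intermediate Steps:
$\left(W - 27\right) \left(385 - 399\right) = \left(-294 - 27\right) \left(385 - 399\right) = \left(-321\right) \left(-14\right) = 4494$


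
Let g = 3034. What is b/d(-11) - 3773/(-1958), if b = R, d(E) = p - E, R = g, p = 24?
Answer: 552057/6230 ≈ 88.613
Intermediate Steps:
R = 3034
d(E) = 24 - E
b = 3034
b/d(-11) - 3773/(-1958) = 3034/(24 - 1*(-11)) - 3773/(-1958) = 3034/(24 + 11) - 3773*(-1/1958) = 3034/35 + 343/178 = 552057/6230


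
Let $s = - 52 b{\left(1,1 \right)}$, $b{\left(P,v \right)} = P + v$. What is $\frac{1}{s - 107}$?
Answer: $- \frac{1}{211} \approx -0.0047393$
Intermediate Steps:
$s = -104$ ($s = - 52 \left(1 + 1\right) = \left(-52\right) 2 = -104$)
$\frac{1}{s - 107} = \frac{1}{-104 - 107} = \frac{1}{-211} = - \frac{1}{211}$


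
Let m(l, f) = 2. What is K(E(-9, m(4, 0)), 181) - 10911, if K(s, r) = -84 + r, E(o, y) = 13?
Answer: -10814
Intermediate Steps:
K(E(-9, m(4, 0)), 181) - 10911 = (-84 + 181) - 10911 = 97 - 10911 = -10814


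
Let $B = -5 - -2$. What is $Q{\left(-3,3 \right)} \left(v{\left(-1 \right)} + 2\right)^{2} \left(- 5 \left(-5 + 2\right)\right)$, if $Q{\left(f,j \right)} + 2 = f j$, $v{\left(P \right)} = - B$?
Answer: $-4125$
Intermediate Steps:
$B = -3$ ($B = -5 + 2 = -3$)
$v{\left(P \right)} = 3$ ($v{\left(P \right)} = \left(-1\right) \left(-3\right) = 3$)
$Q{\left(f,j \right)} = -2 + f j$
$Q{\left(-3,3 \right)} \left(v{\left(-1 \right)} + 2\right)^{2} \left(- 5 \left(-5 + 2\right)\right) = \left(-2 - 9\right) \left(3 + 2\right)^{2} \left(- 5 \left(-5 + 2\right)\right) = \left(-2 - 9\right) 5^{2} \left(\left(-5\right) \left(-3\right)\right) = \left(-11\right) 25 \cdot 15 = \left(-275\right) 15 = -4125$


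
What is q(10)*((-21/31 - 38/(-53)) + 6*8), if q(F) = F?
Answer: 789290/1643 ≈ 480.40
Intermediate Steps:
q(10)*((-21/31 - 38/(-53)) + 6*8) = 10*((-21/31 - 38/(-53)) + 6*8) = 10*((-21*1/31 - 38*(-1/53)) + 48) = 10*((-21/31 + 38/53) + 48) = 10*(65/1643 + 48) = 10*(78929/1643) = 789290/1643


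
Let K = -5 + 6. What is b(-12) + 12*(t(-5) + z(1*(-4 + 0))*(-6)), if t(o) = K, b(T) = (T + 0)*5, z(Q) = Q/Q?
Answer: -120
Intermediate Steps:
z(Q) = 1
b(T) = 5*T (b(T) = T*5 = 5*T)
K = 1
t(o) = 1
b(-12) + 12*(t(-5) + z(1*(-4 + 0))*(-6)) = 5*(-12) + 12*(1 + 1*(-6)) = -60 + 12*(1 - 6) = -60 + 12*(-5) = -60 - 60 = -120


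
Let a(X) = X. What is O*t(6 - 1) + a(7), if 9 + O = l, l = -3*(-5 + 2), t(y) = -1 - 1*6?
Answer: 7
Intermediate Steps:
t(y) = -7 (t(y) = -1 - 6 = -7)
l = 9 (l = -3*(-3) = 9)
O = 0 (O = -9 + 9 = 0)
O*t(6 - 1) + a(7) = 0*(-7) + 7 = 0 + 7 = 7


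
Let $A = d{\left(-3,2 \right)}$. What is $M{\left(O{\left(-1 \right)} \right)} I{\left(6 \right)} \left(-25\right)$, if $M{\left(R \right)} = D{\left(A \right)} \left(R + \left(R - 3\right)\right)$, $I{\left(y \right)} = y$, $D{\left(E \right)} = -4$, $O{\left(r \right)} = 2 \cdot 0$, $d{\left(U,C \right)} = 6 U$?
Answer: $-1800$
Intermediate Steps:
$O{\left(r \right)} = 0$
$A = -18$ ($A = 6 \left(-3\right) = -18$)
$M{\left(R \right)} = 12 - 8 R$ ($M{\left(R \right)} = - 4 \left(R + \left(R - 3\right)\right) = - 4 \left(R + \left(-3 + R\right)\right) = - 4 \left(-3 + 2 R\right) = 12 - 8 R$)
$M{\left(O{\left(-1 \right)} \right)} I{\left(6 \right)} \left(-25\right) = \left(12 - 0\right) 6 \left(-25\right) = \left(12 + 0\right) 6 \left(-25\right) = 12 \cdot 6 \left(-25\right) = 72 \left(-25\right) = -1800$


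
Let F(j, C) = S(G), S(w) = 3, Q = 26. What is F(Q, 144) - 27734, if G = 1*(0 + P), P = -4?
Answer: -27731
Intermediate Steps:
G = -4 (G = 1*(0 - 4) = 1*(-4) = -4)
F(j, C) = 3
F(Q, 144) - 27734 = 3 - 27734 = -27731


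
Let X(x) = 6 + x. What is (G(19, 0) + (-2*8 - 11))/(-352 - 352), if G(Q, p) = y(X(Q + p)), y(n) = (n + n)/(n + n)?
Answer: 13/352 ≈ 0.036932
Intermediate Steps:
y(n) = 1 (y(n) = (2*n)/((2*n)) = (2*n)*(1/(2*n)) = 1)
G(Q, p) = 1
(G(19, 0) + (-2*8 - 11))/(-352 - 352) = (1 + (-2*8 - 11))/(-352 - 352) = (1 + (-16 - 11))/(-704) = (1 - 27)*(-1/704) = -26*(-1/704) = 13/352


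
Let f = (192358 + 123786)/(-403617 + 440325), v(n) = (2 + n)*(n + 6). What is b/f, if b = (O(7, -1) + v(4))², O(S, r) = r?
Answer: 31945137/79036 ≈ 404.18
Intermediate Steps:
v(n) = (2 + n)*(6 + n)
b = 3481 (b = (-1 + (12 + 4² + 8*4))² = (-1 + (12 + 16 + 32))² = (-1 + 60)² = 59² = 3481)
f = 79036/9177 (f = 316144/36708 = 316144*(1/36708) = 79036/9177 ≈ 8.6124)
b/f = 3481/(79036/9177) = 3481*(9177/79036) = 31945137/79036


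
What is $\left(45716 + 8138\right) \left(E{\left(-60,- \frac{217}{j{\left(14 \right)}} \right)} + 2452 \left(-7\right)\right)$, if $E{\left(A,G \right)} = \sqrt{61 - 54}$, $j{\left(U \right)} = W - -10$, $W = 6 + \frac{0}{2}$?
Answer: $-924350056 + 53854 \sqrt{7} \approx -9.2421 \cdot 10^{8}$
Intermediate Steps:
$W = 6$ ($W = 6 + 0 \cdot \frac{1}{2} = 6 + 0 = 6$)
$j{\left(U \right)} = 16$ ($j{\left(U \right)} = 6 - -10 = 6 + 10 = 16$)
$E{\left(A,G \right)} = \sqrt{7}$
$\left(45716 + 8138\right) \left(E{\left(-60,- \frac{217}{j{\left(14 \right)}} \right)} + 2452 \left(-7\right)\right) = \left(45716 + 8138\right) \left(\sqrt{7} + 2452 \left(-7\right)\right) = 53854 \left(\sqrt{7} - 17164\right) = 53854 \left(-17164 + \sqrt{7}\right) = -924350056 + 53854 \sqrt{7}$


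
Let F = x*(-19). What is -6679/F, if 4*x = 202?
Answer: 13358/1919 ≈ 6.9609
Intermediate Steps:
x = 101/2 (x = (¼)*202 = 101/2 ≈ 50.500)
F = -1919/2 (F = (101/2)*(-19) = -1919/2 ≈ -959.50)
-6679/F = -6679/(-1919/2) = -6679*(-2/1919) = 13358/1919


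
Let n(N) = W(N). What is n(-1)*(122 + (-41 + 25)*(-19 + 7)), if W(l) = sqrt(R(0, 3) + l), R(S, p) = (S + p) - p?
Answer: 314*I ≈ 314.0*I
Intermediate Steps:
R(S, p) = S
W(l) = sqrt(l) (W(l) = sqrt(0 + l) = sqrt(l))
n(N) = sqrt(N)
n(-1)*(122 + (-41 + 25)*(-19 + 7)) = sqrt(-1)*(122 + (-41 + 25)*(-19 + 7)) = I*(122 - 16*(-12)) = I*(122 + 192) = I*314 = 314*I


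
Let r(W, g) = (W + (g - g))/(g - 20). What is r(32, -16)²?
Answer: 64/81 ≈ 0.79012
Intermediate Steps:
r(W, g) = W/(-20 + g) (r(W, g) = (W + 0)/(-20 + g) = W/(-20 + g))
r(32, -16)² = (32/(-20 - 16))² = (32/(-36))² = (32*(-1/36))² = (-8/9)² = 64/81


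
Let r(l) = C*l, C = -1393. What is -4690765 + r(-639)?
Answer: -3800638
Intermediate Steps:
r(l) = -1393*l
-4690765 + r(-639) = -4690765 - 1393*(-639) = -4690765 + 890127 = -3800638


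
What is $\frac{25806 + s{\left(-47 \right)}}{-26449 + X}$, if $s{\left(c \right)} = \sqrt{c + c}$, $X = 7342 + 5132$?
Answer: $- \frac{25806}{13975} - \frac{i \sqrt{94}}{13975} \approx -1.8466 - 0.00069376 i$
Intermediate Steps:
$X = 12474$
$s{\left(c \right)} = \sqrt{2} \sqrt{c}$ ($s{\left(c \right)} = \sqrt{2 c} = \sqrt{2} \sqrt{c}$)
$\frac{25806 + s{\left(-47 \right)}}{-26449 + X} = \frac{25806 + \sqrt{2} \sqrt{-47}}{-26449 + 12474} = \frac{25806 + \sqrt{2} i \sqrt{47}}{-13975} = \left(25806 + i \sqrt{94}\right) \left(- \frac{1}{13975}\right) = - \frac{25806}{13975} - \frac{i \sqrt{94}}{13975}$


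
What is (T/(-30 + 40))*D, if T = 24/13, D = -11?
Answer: -132/65 ≈ -2.0308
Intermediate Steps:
T = 24/13 (T = 24*(1/13) = 24/13 ≈ 1.8462)
(T/(-30 + 40))*D = (24/(13*(-30 + 40)))*(-11) = ((24/13)/10)*(-11) = ((24/13)*(⅒))*(-11) = (12/65)*(-11) = -132/65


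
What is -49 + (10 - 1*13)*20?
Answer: -109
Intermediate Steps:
-49 + (10 - 1*13)*20 = -49 + (10 - 13)*20 = -49 - 3*20 = -49 - 60 = -109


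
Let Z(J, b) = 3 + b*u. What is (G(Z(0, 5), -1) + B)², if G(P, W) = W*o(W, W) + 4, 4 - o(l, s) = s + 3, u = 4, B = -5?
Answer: 9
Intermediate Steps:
o(l, s) = 1 - s (o(l, s) = 4 - (s + 3) = 4 - (3 + s) = 4 + (-3 - s) = 1 - s)
Z(J, b) = 3 + 4*b (Z(J, b) = 3 + b*4 = 3 + 4*b)
G(P, W) = 4 + W*(1 - W) (G(P, W) = W*(1 - W) + 4 = 4 + W*(1 - W))
(G(Z(0, 5), -1) + B)² = ((4 - 1*(-1)*(-1 - 1)) - 5)² = ((4 - 1*(-1)*(-2)) - 5)² = ((4 - 2) - 5)² = (2 - 5)² = (-3)² = 9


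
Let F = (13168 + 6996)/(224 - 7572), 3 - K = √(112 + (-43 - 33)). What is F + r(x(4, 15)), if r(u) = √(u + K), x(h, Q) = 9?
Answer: -5041/1837 + √6 ≈ -0.29466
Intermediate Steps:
K = -3 (K = 3 - √(112 + (-43 - 33)) = 3 - √(112 - 76) = 3 - √36 = 3 - 1*6 = 3 - 6 = -3)
r(u) = √(-3 + u) (r(u) = √(u - 3) = √(-3 + u))
F = -5041/1837 (F = 20164/(-7348) = 20164*(-1/7348) = -5041/1837 ≈ -2.7441)
F + r(x(4, 15)) = -5041/1837 + √(-3 + 9) = -5041/1837 + √6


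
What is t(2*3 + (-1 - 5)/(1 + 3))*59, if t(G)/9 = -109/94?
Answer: -57879/94 ≈ -615.73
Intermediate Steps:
t(G) = -981/94 (t(G) = 9*(-109/94) = -981/94)
t(2*3 + (-1 - 5)/(1 + 3))*59 = -981/94*59 = -57879/94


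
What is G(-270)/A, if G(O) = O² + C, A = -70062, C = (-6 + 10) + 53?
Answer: -24319/23354 ≈ -1.0413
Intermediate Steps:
C = 57 (C = 4 + 53 = 57)
G(O) = 57 + O² (G(O) = O² + 57 = 57 + O²)
G(-270)/A = (57 + (-270)²)/(-70062) = (57 + 72900)*(-1/70062) = 72957*(-1/70062) = -24319/23354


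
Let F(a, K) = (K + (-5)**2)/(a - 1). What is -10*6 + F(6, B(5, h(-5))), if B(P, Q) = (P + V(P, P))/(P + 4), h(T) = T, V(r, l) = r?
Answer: -493/9 ≈ -54.778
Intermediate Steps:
B(P, Q) = 2*P/(4 + P) (B(P, Q) = (P + P)/(P + 4) = (2*P)/(4 + P) = 2*P/(4 + P))
F(a, K) = (25 + K)/(-1 + a) (F(a, K) = (K + 25)/(-1 + a) = (25 + K)/(-1 + a))
-10*6 + F(6, B(5, h(-5))) = -10*6 + (25 + 2*5/(4 + 5))/(-1 + 6) = -60 + (25 + 2*5/9)/5 = -60 + (25 + 2*5*(1/9))/5 = -60 + (25 + 10/9)/5 = -60 + (1/5)*(235/9) = -60 + 47/9 = -493/9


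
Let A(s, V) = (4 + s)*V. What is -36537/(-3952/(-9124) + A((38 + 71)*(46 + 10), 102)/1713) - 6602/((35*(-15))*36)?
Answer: -44813776776917/448179461100 ≈ -99.991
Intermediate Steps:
A(s, V) = V*(4 + s)
-36537/(-3952/(-9124) + A((38 + 71)*(46 + 10), 102)/1713) - 6602/((35*(-15))*36) = -36537/(-3952/(-9124) + (102*(4 + (38 + 71)*(46 + 10)))/1713) - 6602/((35*(-15))*36) = -36537/(-3952*(-1/9124) + (102*(4 + 109*56))*(1/1713)) - 6602/((-525*36)) = -36537/(988/2281 + (102*(4 + 6104))*(1/1713)) - 6602/(-18900) = -36537/(988/2281 + (102*6108)*(1/1713)) - 6602*(-1/18900) = -36537/(988/2281 + 623016*(1/1713)) + 3301/9450 = -36537/(988/2281 + 207672/571) + 3301/9450 = -36537/474263980/1302451 + 3301/9450 = -36537*1302451/474263980 + 3301/9450 = -47587652187/474263980 + 3301/9450 = -44813776776917/448179461100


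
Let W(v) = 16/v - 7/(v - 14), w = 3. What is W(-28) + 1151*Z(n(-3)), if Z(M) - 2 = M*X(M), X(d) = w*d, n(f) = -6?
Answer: 5317603/42 ≈ 1.2661e+5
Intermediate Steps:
X(d) = 3*d
W(v) = -7/(-14 + v) + 16/v (W(v) = 16/v - 7/(-14 + v) = -7/(-14 + v) + 16/v)
Z(M) = 2 + 3*M² (Z(M) = 2 + M*(3*M) = 2 + 3*M²)
W(-28) + 1151*Z(n(-3)) = (-224 + 9*(-28))/((-28)*(-14 - 28)) + 1151*(2 + 3*(-6)²) = -1/28*(-224 - 252)/(-42) + 1151*(2 + 3*36) = -1/28*(-1/42)*(-476) + 1151*(2 + 108) = -17/42 + 1151*110 = -17/42 + 126610 = 5317603/42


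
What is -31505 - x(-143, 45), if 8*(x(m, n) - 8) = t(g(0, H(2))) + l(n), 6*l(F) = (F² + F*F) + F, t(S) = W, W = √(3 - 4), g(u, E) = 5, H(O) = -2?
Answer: -505573/16 - I/8 ≈ -31598.0 - 0.125*I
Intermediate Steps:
W = I (W = √(-1) = I ≈ 1.0*I)
t(S) = I
l(F) = F²/3 + F/6 (l(F) = ((F² + F*F) + F)/6 = ((F² + F²) + F)/6 = (2*F² + F)/6 = (F + 2*F²)/6 = F²/3 + F/6)
x(m, n) = 8 + I/8 + n*(1 + 2*n)/48 (x(m, n) = 8 + (I + n*(1 + 2*n)/6)/8 = 8 + (I/8 + n*(1 + 2*n)/48) = 8 + I/8 + n*(1 + 2*n)/48)
-31505 - x(-143, 45) = -31505 - (8 + I/8 + (1/48)*45*(1 + 2*45)) = -31505 - (8 + I/8 + (1/48)*45*(1 + 90)) = -31505 - (8 + I/8 + (1/48)*45*91) = -31505 - (8 + I/8 + 1365/16) = -31505 - (1493/16 + I/8) = -31505 + (-1493/16 - I/8) = -505573/16 - I/8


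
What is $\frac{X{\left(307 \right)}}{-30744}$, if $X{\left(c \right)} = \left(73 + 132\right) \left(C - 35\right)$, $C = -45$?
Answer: $\frac{2050}{3843} \approx 0.53344$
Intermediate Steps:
$X{\left(c \right)} = -16400$ ($X{\left(c \right)} = \left(73 + 132\right) \left(-45 - 35\right) = 205 \left(-80\right) = -16400$)
$\frac{X{\left(307 \right)}}{-30744} = - \frac{16400}{-30744} = \left(-16400\right) \left(- \frac{1}{30744}\right) = \frac{2050}{3843}$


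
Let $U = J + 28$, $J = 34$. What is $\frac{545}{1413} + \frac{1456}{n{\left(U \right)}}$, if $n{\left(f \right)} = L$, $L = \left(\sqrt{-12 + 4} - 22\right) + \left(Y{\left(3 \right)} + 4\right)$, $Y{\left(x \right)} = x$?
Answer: $- \frac{30732935}{329229} - \frac{2912 i \sqrt{2}}{233} \approx -93.348 - 17.675 i$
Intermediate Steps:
$U = 62$ ($U = 34 + 28 = 62$)
$L = -15 + 2 i \sqrt{2}$ ($L = \left(\sqrt{-12 + 4} - 22\right) + \left(3 + 4\right) = \left(\sqrt{-8} - 22\right) + 7 = \left(2 i \sqrt{2} - 22\right) + 7 = \left(-22 + 2 i \sqrt{2}\right) + 7 = -15 + 2 i \sqrt{2} \approx -15.0 + 2.8284 i$)
$n{\left(f \right)} = -15 + 2 i \sqrt{2}$
$\frac{545}{1413} + \frac{1456}{n{\left(U \right)}} = \frac{545}{1413} + \frac{1456}{-15 + 2 i \sqrt{2}}$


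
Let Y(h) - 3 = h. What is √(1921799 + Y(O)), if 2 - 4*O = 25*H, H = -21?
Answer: 11*√63535/2 ≈ 1386.3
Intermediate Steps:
O = 527/4 (O = ½ - 25*(-21)/4 = ½ - ¼*(-525) = ½ + 525/4 = 527/4 ≈ 131.75)
Y(h) = 3 + h
√(1921799 + Y(O)) = √(1921799 + (3 + 527/4)) = √(1921799 + 539/4) = √(7687735/4) = 11*√63535/2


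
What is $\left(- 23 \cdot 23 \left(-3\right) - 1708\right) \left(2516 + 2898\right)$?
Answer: $-655094$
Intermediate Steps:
$\left(- 23 \cdot 23 \left(-3\right) - 1708\right) \left(2516 + 2898\right) = \left(\left(-23\right) \left(-69\right) - 1708\right) 5414 = \left(1587 - 1708\right) 5414 = \left(-121\right) 5414 = -655094$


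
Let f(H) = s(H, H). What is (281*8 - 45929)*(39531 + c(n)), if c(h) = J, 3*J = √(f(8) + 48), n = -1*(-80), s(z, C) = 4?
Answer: -1726753611 - 87362*√13/3 ≈ -1.7269e+9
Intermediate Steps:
f(H) = 4
n = 80
J = 2*√13/3 (J = √(4 + 48)/3 = √52/3 = (2*√13)/3 = 2*√13/3 ≈ 2.4037)
c(h) = 2*√13/3
(281*8 - 45929)*(39531 + c(n)) = (281*8 - 45929)*(39531 + 2*√13/3) = (2248 - 45929)*(39531 + 2*√13/3) = -43681*(39531 + 2*√13/3) = -1726753611 - 87362*√13/3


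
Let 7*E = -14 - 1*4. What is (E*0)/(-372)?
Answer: 0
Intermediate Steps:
E = -18/7 (E = (-14 - 1*4)/7 = (-14 - 4)/7 = (1/7)*(-18) = -18/7 ≈ -2.5714)
(E*0)/(-372) = -18/7*0/(-372) = 0*(-1/372) = 0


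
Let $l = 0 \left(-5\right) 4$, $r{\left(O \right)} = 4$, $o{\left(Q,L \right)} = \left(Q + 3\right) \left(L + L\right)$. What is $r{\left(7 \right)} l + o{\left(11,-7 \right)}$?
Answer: $-196$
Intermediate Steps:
$o{\left(Q,L \right)} = 2 L \left(3 + Q\right)$ ($o{\left(Q,L \right)} = \left(3 + Q\right) 2 L = 2 L \left(3 + Q\right)$)
$l = 0$ ($l = 0 \cdot 4 = 0$)
$r{\left(7 \right)} l + o{\left(11,-7 \right)} = 4 \cdot 0 + 2 \left(-7\right) \left(3 + 11\right) = 0 + 2 \left(-7\right) 14 = 0 - 196 = -196$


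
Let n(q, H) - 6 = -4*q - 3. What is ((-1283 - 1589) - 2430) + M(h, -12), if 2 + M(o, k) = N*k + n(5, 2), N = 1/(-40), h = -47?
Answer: -53207/10 ≈ -5320.7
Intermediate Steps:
n(q, H) = 3 - 4*q (n(q, H) = 6 + (-4*q - 3) = 6 + (-3 - 4*q) = 3 - 4*q)
N = -1/40 ≈ -0.025000
M(o, k) = -19 - k/40 (M(o, k) = -2 + (-k/40 + (3 - 4*5)) = -2 + (-k/40 + (3 - 20)) = -2 + (-k/40 - 17) = -2 + (-17 - k/40) = -19 - k/40)
((-1283 - 1589) - 2430) + M(h, -12) = ((-1283 - 1589) - 2430) + (-19 - 1/40*(-12)) = (-2872 - 2430) + (-19 + 3/10) = -5302 - 187/10 = -53207/10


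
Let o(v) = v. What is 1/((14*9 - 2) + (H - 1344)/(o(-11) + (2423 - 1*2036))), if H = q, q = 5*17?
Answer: 376/45365 ≈ 0.0082883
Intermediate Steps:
q = 85
H = 85
1/((14*9 - 2) + (H - 1344)/(o(-11) + (2423 - 1*2036))) = 1/((14*9 - 2) + (85 - 1344)/(-11 + (2423 - 1*2036))) = 1/((126 - 2) - 1259/(-11 + (2423 - 2036))) = 1/(124 - 1259/(-11 + 387)) = 1/(124 - 1259/376) = 1/(45365/376) = 376/45365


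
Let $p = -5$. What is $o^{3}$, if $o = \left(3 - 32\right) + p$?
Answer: $-39304$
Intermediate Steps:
$o = -34$ ($o = \left(3 - 32\right) - 5 = -29 - 5 = -34$)
$o^{3} = \left(-34\right)^{3} = -39304$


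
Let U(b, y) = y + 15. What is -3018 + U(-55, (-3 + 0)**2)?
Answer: -2994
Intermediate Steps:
U(b, y) = 15 + y
-3018 + U(-55, (-3 + 0)**2) = -3018 + (15 + (-3 + 0)**2) = -3018 + (15 + (-3)**2) = -3018 + (15 + 9) = -3018 + 24 = -2994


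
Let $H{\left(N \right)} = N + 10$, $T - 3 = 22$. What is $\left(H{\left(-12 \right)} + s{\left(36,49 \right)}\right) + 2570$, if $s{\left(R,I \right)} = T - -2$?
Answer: $2595$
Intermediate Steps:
$T = 25$ ($T = 3 + 22 = 25$)
$s{\left(R,I \right)} = 27$ ($s{\left(R,I \right)} = 25 - -2 = 25 + 2 = 27$)
$H{\left(N \right)} = 10 + N$
$\left(H{\left(-12 \right)} + s{\left(36,49 \right)}\right) + 2570 = \left(\left(10 - 12\right) + 27\right) + 2570 = \left(-2 + 27\right) + 2570 = 25 + 2570 = 2595$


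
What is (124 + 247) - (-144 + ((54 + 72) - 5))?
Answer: 394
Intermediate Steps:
(124 + 247) - (-144 + ((54 + 72) - 5)) = 371 - (-144 + (126 - 5)) = 371 - (-144 + 121) = 371 - 1*(-23) = 371 + 23 = 394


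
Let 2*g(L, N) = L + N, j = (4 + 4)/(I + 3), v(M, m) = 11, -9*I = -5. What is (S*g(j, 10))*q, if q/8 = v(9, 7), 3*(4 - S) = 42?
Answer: -5390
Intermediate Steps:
I = 5/9 (I = -1/9*(-5) = 5/9 ≈ 0.55556)
S = -10 (S = 4 - 1/3*42 = 4 - 14 = -10)
q = 88 (q = 8*11 = 88)
j = 9/4 (j = (4 + 4)/(5/9 + 3) = 8/(32/9) = 8*(9/32) = 9/4 ≈ 2.2500)
g(L, N) = L/2 + N/2 (g(L, N) = (L + N)/2 = L/2 + N/2)
(S*g(j, 10))*q = -10*((1/2)*(9/4) + (1/2)*10)*88 = -10*(9/8 + 5)*88 = -10*49/8*88 = -245/4*88 = -5390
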